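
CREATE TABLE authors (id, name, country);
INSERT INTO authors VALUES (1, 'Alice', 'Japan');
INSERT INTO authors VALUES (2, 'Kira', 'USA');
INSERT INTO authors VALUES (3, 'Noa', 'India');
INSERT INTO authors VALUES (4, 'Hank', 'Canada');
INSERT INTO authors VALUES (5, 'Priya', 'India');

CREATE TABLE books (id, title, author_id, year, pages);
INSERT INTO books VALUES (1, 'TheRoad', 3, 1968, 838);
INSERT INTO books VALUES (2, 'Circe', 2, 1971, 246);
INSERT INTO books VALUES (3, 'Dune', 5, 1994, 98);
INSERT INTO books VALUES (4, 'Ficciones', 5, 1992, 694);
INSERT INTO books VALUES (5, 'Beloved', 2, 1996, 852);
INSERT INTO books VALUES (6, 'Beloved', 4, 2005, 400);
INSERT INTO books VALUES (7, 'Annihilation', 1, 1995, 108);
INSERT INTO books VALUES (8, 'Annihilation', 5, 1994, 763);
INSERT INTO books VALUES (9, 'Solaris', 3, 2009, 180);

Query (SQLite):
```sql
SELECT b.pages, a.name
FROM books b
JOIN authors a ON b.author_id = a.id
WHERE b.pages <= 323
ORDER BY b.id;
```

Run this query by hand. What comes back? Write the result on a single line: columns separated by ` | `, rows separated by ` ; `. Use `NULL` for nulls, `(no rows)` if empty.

Each books row matches the authors row where author_id = authors.id.
Then keep rows with b.pages <= 323.

246 | Kira ; 98 | Priya ; 108 | Alice ; 180 | Noa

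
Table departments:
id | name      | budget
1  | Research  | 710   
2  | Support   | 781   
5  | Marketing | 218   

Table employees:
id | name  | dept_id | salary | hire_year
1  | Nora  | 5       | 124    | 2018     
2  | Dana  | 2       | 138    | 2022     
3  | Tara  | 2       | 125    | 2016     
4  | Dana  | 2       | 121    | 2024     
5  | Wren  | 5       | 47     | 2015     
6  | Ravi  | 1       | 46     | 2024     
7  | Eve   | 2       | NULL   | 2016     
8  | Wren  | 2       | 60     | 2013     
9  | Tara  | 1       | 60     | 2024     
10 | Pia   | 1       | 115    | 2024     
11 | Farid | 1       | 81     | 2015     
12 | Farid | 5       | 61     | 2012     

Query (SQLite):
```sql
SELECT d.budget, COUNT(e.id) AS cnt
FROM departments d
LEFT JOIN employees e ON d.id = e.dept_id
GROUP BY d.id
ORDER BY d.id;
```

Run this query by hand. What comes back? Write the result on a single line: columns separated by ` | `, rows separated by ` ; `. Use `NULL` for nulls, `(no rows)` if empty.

LEFT JOIN keeps every departments row; unmatched ones get NULL for employees columns.
Group by departments.id and compute COUNT(e.id). COUNT(col) of an all-NULL group is 0.
  1: ids {6, 9, 10, 11} → COUNT(e.id)=4
  2: ids {2, 3, 4, 7, 8} → COUNT(e.id)=5
  5: ids {1, 5, 12} → COUNT(e.id)=3

710 | 4 ; 781 | 5 ; 218 | 3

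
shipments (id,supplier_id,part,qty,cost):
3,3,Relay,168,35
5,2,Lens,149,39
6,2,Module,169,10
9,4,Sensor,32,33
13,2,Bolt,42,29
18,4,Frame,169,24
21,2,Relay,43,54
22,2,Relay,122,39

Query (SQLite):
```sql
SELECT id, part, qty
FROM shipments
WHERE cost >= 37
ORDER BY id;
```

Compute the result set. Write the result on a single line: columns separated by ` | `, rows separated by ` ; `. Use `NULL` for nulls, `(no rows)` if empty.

cost >= 37: ids {5, 21, 22}

5 | Lens | 149 ; 21 | Relay | 43 ; 22 | Relay | 122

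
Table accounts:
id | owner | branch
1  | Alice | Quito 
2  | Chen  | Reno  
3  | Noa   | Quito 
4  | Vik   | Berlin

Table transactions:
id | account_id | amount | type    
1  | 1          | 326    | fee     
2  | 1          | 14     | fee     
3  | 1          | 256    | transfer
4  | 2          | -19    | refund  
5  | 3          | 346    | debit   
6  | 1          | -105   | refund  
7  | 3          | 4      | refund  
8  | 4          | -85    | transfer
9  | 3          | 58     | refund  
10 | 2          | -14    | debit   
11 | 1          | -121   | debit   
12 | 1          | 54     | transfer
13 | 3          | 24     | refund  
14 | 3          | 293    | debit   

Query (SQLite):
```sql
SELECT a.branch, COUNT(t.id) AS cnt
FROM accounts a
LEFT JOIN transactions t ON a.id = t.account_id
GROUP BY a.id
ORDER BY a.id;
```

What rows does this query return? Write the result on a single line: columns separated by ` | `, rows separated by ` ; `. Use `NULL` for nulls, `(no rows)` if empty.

LEFT JOIN keeps every accounts row; unmatched ones get NULL for transactions columns.
Group by accounts.id and compute COUNT(t.id). COUNT(col) of an all-NULL group is 0.
  1: ids {1, 2, 3, 6, 11, 12} → COUNT(t.id)=6
  2: ids {4, 10} → COUNT(t.id)=2
  3: ids {5, 7, 9, 13, 14} → COUNT(t.id)=5
  4: ids {8} → COUNT(t.id)=1

Quito | 6 ; Reno | 2 ; Quito | 5 ; Berlin | 1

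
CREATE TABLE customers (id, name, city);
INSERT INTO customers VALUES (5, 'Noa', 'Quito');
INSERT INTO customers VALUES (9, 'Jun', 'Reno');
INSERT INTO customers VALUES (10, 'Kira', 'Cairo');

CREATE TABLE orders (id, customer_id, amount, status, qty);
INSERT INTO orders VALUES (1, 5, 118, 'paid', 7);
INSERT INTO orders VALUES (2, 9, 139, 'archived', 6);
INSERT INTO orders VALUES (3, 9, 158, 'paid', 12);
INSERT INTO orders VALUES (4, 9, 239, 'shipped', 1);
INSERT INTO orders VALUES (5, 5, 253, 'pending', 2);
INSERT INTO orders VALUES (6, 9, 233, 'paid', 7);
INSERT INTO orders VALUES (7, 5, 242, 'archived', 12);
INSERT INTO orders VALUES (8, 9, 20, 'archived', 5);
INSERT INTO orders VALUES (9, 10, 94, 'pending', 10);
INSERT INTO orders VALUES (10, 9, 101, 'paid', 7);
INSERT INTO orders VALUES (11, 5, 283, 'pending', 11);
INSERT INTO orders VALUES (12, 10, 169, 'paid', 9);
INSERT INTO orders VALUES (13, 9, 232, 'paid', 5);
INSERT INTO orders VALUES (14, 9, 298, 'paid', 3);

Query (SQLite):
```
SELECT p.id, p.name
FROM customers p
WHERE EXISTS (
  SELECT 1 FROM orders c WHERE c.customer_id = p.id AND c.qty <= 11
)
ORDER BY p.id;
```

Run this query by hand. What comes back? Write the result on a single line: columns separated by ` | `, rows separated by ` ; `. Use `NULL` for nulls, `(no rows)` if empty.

5 | Noa ; 9 | Jun ; 10 | Kira

For each customers row, check whether any orders with matching customer_id has qty <= 11.
Keep rows where that is true.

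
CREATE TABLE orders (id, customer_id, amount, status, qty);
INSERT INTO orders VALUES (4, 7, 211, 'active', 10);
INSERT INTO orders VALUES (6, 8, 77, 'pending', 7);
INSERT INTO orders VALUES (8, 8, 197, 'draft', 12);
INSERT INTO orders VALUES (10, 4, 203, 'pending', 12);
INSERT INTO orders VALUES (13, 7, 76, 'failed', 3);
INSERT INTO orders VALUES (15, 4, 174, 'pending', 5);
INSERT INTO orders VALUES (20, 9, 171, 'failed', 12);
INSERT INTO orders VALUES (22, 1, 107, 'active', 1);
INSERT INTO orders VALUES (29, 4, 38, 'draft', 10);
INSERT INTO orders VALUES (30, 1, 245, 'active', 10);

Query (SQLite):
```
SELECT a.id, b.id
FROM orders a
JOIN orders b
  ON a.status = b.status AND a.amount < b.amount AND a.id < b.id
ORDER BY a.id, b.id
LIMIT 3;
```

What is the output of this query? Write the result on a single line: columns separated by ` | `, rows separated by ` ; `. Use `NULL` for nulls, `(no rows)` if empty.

4 | 30 ; 6 | 10 ; 6 | 15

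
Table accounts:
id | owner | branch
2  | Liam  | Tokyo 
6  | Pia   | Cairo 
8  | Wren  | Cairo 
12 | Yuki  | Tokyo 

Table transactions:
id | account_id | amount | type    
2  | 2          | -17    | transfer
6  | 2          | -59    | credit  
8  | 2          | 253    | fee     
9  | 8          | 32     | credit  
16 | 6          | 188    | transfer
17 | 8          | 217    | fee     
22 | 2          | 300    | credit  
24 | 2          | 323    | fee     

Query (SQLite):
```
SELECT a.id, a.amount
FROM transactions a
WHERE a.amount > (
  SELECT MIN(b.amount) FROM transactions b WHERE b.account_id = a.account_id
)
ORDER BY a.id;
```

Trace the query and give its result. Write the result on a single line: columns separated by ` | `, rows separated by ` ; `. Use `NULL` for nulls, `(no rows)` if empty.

2 | -17 ; 8 | 253 ; 17 | 217 ; 22 | 300 ; 24 | 323

For each transactions row a, compute MIN(amount) over rows sharing a.account_id.
Keep row a if a.amount > that per-group MIN.
  account_id=2: MIN(amount) = -59
  account_id=6: MIN(amount) = 188
  account_id=8: MIN(amount) = 32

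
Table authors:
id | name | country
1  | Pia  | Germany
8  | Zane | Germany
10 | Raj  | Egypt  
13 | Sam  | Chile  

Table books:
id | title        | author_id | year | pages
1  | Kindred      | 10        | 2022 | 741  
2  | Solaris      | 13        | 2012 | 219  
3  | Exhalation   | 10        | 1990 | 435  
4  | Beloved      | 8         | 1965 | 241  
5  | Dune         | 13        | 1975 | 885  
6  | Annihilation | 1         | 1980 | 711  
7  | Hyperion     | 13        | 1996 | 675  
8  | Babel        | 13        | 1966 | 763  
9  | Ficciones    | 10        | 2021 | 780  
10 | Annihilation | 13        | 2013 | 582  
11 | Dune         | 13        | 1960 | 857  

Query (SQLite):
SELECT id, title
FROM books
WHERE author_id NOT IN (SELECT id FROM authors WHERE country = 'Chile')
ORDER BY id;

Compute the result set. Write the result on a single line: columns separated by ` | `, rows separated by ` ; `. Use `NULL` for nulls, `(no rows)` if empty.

Inner query: authors.id where country = 'Chile'.
Outer: keep books rows whose author_id is not in that set.
Inner query → {13}

1 | Kindred ; 3 | Exhalation ; 4 | Beloved ; 6 | Annihilation ; 9 | Ficciones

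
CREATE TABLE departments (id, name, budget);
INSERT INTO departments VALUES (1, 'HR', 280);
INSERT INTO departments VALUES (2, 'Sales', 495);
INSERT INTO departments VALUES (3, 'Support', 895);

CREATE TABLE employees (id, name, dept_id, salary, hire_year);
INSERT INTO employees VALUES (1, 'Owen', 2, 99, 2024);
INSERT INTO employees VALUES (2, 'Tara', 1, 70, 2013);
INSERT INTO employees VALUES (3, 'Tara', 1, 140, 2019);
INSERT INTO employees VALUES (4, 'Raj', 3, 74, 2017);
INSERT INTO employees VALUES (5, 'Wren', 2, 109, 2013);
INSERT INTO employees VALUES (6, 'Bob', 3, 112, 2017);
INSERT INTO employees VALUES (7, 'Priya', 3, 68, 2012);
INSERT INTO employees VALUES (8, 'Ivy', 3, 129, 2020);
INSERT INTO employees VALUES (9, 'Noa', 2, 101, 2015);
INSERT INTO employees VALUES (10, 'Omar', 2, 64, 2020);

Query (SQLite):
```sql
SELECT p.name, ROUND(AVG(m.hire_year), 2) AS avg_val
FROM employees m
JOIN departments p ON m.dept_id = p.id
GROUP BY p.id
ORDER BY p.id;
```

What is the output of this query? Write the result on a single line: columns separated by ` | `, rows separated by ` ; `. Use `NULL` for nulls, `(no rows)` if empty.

HR | 2016 ; Sales | 2018 ; Support | 2016.5

Join each employees row to its departments via dept_id.
Group joined rows by departments.id; compute ROUND(AVG(m.hire_year), 2) per group.
  1: ids {2, 3} → ROUND(AVG(m.hire_year), 2)=2016
  2: ids {1, 5, 9, 10} → ROUND(AVG(m.hire_year), 2)=2018
  3: ids {4, 6, 7, 8} → ROUND(AVG(m.hire_year), 2)=2016.5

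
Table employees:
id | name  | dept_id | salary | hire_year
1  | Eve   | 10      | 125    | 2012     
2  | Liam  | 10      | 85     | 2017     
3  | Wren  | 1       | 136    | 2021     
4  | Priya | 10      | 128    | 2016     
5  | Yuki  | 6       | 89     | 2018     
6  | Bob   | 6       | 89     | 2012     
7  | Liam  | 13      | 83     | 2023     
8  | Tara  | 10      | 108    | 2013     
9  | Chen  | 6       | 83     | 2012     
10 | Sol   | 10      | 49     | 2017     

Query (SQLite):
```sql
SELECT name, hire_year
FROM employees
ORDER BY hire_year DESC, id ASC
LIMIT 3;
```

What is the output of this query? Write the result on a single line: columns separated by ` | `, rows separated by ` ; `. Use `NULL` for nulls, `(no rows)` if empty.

Sort by hire_year desc, tiebreak id asc: (2023, id=7), (2021, id=3), (2018, id=5), (2017, id=2), (2017, id=10), (2016, id=4) …. Take first 3.

Liam | 2023 ; Wren | 2021 ; Yuki | 2018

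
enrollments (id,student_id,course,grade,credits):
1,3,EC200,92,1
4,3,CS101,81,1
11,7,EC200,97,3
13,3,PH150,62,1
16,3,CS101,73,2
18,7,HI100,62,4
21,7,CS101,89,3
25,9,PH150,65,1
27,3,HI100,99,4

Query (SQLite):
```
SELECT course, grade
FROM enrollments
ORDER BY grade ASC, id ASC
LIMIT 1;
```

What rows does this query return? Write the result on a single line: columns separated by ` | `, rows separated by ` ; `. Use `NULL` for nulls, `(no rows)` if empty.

Sort by grade asc, tiebreak id asc: (62, id=13), (62, id=18), (65, id=25), (73, id=16) …. Take first 1.

PH150 | 62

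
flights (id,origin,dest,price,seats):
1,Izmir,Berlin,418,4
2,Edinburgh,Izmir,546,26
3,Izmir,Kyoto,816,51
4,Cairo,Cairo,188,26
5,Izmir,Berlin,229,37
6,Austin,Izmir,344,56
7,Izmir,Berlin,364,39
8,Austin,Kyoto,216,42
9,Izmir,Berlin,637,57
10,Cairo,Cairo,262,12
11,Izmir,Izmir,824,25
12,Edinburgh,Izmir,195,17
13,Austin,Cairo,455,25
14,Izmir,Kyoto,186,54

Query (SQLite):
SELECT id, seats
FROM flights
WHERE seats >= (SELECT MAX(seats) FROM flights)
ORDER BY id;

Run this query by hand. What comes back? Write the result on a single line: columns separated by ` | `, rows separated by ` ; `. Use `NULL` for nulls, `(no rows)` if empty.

Scalar subquery: MAX(seats) over all flights rows = 57.
Keep rows where seats >= that value.

9 | 57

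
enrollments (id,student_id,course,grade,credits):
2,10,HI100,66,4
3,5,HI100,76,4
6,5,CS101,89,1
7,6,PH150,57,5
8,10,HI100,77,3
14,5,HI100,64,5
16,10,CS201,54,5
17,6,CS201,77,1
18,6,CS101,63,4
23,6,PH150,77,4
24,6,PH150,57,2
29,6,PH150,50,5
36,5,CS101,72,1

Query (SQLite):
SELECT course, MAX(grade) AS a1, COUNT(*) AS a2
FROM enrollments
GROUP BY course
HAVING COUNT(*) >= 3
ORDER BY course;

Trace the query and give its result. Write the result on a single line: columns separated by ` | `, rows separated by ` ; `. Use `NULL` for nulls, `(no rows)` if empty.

CS101 | 89 | 3 ; HI100 | 77 | 4 ; PH150 | 77 | 4

Group enrollments by course.
Per group compute: MAX(grade), COUNT(*).
HAVING: drop groups with fewer than 3 rows.
  CS101: ids {6, 18, 36} → MAX(grade)=89, COUNT(*)=3
  CS201: ids {16, 17} → MAX(grade)=77, COUNT(*)=2
  HI100: ids {2, 3, 8, 14} → MAX(grade)=77, COUNT(*)=4
  PH150: ids {7, 23, 24, 29} → MAX(grade)=77, COUNT(*)=4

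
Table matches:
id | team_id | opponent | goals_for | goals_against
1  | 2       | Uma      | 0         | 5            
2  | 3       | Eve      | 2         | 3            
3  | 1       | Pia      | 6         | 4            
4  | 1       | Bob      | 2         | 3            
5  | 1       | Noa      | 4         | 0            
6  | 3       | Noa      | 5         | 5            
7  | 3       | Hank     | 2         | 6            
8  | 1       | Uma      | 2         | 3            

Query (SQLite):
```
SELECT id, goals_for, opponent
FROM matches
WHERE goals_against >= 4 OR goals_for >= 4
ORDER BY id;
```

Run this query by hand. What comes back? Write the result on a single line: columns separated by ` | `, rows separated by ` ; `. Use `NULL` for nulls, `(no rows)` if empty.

goals_against >= 4: ids {1, 3, 6, 7}
goals_for >= 4: ids {3, 5, 6}
Combine with OR.

1 | 0 | Uma ; 3 | 6 | Pia ; 5 | 4 | Noa ; 6 | 5 | Noa ; 7 | 2 | Hank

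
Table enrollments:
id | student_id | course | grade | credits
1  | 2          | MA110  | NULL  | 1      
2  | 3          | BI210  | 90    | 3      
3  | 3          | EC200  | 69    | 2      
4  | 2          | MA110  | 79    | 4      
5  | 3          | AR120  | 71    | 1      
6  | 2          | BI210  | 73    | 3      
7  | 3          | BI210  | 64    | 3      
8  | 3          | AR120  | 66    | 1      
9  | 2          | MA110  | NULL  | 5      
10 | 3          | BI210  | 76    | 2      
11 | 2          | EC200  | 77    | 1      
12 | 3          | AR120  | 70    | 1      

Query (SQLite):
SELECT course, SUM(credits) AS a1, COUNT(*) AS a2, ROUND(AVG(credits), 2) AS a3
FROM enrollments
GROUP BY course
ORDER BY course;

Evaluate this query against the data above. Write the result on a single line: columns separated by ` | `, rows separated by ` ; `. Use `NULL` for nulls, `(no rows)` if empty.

AR120 | 3 | 3 | 1 ; BI210 | 11 | 4 | 2.75 ; EC200 | 3 | 2 | 1.5 ; MA110 | 10 | 3 | 3.33

Group enrollments by course.
Per group compute: SUM(credits), COUNT(*), ROUND(AVG(credits), 2).
  AR120: ids {5, 8, 12} → SUM(credits)=3, COUNT(*)=3, ROUND(AVG(credits), 2)=1
  BI210: ids {2, 6, 7, 10} → SUM(credits)=11, COUNT(*)=4, ROUND(AVG(credits), 2)=2.75
  EC200: ids {3, 11} → SUM(credits)=3, COUNT(*)=2, ROUND(AVG(credits), 2)=1.5
  MA110: ids {1, 4, 9} → SUM(credits)=10, COUNT(*)=3, ROUND(AVG(credits), 2)=3.33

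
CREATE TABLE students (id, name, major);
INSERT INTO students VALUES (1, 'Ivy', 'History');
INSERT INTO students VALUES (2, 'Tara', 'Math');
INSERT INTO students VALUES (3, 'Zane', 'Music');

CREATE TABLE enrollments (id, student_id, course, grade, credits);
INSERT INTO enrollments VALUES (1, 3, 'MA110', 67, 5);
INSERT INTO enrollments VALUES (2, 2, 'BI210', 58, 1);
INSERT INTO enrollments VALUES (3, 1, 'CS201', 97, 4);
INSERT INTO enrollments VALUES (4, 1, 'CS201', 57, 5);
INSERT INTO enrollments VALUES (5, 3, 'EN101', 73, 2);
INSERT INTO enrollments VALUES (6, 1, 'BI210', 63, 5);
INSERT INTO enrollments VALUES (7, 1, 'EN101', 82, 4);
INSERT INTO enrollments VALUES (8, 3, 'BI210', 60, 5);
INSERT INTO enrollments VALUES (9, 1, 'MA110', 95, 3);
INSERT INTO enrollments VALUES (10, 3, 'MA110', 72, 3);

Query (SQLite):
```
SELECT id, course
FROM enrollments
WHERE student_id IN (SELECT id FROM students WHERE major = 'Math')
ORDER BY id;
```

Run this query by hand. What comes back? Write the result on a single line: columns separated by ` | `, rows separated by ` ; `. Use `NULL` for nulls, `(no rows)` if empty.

Inner query: students.id where major = 'Math'.
Outer: keep enrollments rows whose student_id is in that set.
Inner query → {2}

2 | BI210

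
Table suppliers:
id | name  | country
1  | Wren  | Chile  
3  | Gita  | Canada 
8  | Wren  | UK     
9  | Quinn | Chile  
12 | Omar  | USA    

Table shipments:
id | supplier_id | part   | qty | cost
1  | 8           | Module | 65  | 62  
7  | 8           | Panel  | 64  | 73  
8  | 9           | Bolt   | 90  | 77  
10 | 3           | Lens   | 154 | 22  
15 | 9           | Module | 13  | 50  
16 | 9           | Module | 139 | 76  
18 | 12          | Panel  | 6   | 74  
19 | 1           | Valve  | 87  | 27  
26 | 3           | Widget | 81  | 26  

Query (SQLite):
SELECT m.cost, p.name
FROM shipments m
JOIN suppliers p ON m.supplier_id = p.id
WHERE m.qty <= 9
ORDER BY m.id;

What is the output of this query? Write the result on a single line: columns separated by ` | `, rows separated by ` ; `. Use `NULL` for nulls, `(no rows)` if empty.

Each shipments row matches the suppliers row where supplier_id = suppliers.id.
Then keep rows with m.qty <= 9.

74 | Omar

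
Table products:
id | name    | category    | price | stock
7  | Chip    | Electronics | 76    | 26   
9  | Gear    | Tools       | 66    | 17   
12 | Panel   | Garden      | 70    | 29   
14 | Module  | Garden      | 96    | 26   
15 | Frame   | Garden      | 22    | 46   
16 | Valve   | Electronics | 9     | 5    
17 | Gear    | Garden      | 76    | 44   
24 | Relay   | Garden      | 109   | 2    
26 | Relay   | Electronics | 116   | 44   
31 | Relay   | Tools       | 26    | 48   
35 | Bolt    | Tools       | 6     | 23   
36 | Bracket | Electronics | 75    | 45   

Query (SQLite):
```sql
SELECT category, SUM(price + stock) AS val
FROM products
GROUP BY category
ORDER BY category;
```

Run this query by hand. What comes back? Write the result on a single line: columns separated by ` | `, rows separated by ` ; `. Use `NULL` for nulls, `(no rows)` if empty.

Electronics | 396 ; Garden | 520 ; Tools | 186

For each row compute price + stock.
Group by category; take SUM of the expression per group.
  Electronics: ids {7, 16, 26, 36} → SUM(price + stock)=396
  Garden: ids {12, 14, 15, 17, 24} → SUM(price + stock)=520
  Tools: ids {9, 31, 35} → SUM(price + stock)=186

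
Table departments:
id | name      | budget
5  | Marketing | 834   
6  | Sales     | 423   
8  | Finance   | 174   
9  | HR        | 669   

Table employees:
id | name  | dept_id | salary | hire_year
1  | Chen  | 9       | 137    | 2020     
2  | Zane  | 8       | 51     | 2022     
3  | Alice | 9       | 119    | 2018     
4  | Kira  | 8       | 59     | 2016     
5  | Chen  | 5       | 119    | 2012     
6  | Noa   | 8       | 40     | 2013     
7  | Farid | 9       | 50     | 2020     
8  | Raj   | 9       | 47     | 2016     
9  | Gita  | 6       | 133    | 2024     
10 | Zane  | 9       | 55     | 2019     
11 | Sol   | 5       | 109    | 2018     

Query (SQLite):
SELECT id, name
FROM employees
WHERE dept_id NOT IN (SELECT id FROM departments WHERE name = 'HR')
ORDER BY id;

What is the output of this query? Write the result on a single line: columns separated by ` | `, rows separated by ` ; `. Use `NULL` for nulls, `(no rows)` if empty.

2 | Zane ; 4 | Kira ; 5 | Chen ; 6 | Noa ; 9 | Gita ; 11 | Sol

Inner query: departments.id where name = 'HR'.
Outer: keep employees rows whose dept_id is not in that set.
Inner query → {9}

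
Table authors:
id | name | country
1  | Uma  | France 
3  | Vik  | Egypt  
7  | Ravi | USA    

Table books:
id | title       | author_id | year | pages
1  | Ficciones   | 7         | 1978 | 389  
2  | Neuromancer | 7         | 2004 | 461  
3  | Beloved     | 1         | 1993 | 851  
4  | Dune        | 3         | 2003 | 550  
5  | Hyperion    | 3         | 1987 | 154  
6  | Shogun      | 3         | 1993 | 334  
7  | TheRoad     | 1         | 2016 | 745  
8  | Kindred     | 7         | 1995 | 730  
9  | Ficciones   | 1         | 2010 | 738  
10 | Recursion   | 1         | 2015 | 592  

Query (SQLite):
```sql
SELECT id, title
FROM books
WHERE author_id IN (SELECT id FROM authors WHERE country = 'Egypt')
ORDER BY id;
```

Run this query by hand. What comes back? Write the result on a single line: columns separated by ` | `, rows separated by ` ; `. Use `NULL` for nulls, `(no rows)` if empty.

Inner query: authors.id where country = 'Egypt'.
Outer: keep books rows whose author_id is in that set.
Inner query → {3}

4 | Dune ; 5 | Hyperion ; 6 | Shogun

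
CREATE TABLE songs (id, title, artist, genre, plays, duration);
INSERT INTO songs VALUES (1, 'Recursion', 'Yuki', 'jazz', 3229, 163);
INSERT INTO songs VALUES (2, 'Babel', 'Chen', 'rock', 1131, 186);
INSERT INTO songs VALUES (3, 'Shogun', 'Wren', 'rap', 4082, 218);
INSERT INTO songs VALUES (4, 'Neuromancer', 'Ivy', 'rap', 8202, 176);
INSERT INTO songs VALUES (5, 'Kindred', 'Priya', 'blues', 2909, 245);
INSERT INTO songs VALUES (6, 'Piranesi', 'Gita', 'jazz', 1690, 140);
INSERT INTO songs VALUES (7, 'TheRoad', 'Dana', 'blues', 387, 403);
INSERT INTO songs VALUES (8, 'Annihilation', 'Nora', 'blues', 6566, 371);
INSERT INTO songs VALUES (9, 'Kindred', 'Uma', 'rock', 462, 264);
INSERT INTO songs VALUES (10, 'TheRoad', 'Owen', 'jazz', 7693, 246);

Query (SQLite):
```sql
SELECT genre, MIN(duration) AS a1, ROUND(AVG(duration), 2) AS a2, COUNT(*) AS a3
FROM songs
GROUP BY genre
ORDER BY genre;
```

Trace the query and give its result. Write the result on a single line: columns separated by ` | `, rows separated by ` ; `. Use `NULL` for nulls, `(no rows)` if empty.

Group songs by genre.
Per group compute: MIN(duration), ROUND(AVG(duration), 2), COUNT(*).
  blues: ids {5, 7, 8} → MIN(duration)=245, ROUND(AVG(duration), 2)=339.67, COUNT(*)=3
  jazz: ids {1, 6, 10} → MIN(duration)=140, ROUND(AVG(duration), 2)=183, COUNT(*)=3
  rap: ids {3, 4} → MIN(duration)=176, ROUND(AVG(duration), 2)=197, COUNT(*)=2
  rock: ids {2, 9} → MIN(duration)=186, ROUND(AVG(duration), 2)=225, COUNT(*)=2

blues | 245 | 339.67 | 3 ; jazz | 140 | 183 | 3 ; rap | 176 | 197 | 2 ; rock | 186 | 225 | 2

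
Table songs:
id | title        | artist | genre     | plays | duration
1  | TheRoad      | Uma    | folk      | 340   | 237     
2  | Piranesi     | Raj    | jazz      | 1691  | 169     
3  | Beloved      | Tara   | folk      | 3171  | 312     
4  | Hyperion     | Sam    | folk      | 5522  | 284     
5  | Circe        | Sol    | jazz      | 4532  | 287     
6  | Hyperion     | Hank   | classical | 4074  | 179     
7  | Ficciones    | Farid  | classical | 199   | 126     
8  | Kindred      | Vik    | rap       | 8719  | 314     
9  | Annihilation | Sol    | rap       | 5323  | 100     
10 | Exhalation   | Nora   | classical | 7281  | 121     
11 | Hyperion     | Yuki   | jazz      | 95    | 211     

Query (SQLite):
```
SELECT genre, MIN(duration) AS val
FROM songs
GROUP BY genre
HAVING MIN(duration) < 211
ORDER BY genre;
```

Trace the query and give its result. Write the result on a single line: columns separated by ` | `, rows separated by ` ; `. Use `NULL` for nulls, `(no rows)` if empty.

classical | 121 ; jazz | 169 ; rap | 100

Partition songs by genre; compute MIN(duration) within each group.
HAVING: keep groups where MIN(duration) < 211.
  classical: ids {6, 7, 10} → MIN(duration)=121
  folk: ids {1, 3, 4} → MIN(duration)=237
  jazz: ids {2, 5, 11} → MIN(duration)=169
  rap: ids {8, 9} → MIN(duration)=100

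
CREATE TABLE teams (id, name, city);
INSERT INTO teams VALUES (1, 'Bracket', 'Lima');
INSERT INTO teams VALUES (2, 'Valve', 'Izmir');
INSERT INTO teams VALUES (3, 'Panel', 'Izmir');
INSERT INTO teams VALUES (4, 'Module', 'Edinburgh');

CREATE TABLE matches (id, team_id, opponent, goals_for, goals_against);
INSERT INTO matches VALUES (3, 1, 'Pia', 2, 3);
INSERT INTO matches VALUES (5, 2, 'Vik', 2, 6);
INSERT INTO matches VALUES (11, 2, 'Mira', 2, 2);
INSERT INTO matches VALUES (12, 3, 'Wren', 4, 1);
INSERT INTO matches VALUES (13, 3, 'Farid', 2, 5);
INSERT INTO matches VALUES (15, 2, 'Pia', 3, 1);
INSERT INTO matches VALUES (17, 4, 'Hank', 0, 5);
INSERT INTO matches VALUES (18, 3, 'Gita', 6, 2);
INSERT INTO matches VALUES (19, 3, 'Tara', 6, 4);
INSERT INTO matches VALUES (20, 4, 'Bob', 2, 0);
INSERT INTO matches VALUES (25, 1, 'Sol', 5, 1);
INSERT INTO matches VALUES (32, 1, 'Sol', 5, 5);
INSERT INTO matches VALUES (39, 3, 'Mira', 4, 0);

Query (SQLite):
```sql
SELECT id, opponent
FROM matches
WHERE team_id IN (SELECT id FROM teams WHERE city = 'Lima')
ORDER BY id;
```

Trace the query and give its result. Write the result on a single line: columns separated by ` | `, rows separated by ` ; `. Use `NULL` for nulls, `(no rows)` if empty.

Inner query: teams.id where city = 'Lima'.
Outer: keep matches rows whose team_id is in that set.
Inner query → {1}

3 | Pia ; 25 | Sol ; 32 | Sol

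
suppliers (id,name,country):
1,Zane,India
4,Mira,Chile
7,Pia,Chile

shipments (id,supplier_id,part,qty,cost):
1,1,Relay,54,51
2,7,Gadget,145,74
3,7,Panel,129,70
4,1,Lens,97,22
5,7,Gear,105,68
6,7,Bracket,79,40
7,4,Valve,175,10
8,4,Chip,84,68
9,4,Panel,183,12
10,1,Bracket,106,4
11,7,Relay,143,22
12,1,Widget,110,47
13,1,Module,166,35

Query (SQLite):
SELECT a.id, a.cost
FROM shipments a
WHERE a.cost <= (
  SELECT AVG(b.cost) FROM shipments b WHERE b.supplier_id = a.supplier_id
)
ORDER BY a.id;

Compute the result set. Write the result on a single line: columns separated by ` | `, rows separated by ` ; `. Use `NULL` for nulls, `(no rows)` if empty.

For each shipments row a, compute AVG(cost) over rows sharing a.supplier_id.
Keep row a if a.cost <= that per-group AVG.
  supplier_id=1: AVG(cost) = 31.8
  supplier_id=4: AVG(cost) = 30.0
  supplier_id=7: AVG(cost) = 54.8

4 | 22 ; 6 | 40 ; 7 | 10 ; 9 | 12 ; 10 | 4 ; 11 | 22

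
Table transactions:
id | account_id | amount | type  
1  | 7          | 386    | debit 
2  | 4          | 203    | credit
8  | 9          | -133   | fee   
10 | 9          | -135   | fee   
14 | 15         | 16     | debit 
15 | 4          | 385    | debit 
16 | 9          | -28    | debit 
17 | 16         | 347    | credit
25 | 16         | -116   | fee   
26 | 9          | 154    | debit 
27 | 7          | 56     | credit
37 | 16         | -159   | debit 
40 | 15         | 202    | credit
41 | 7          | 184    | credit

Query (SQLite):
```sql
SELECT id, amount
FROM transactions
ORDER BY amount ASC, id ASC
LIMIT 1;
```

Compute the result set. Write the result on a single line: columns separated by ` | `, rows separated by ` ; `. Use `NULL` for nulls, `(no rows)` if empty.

Sort by amount asc, tiebreak id asc: (-159, id=37), (-135, id=10), (-133, id=8), (-116, id=25) …. Take first 1.

37 | -159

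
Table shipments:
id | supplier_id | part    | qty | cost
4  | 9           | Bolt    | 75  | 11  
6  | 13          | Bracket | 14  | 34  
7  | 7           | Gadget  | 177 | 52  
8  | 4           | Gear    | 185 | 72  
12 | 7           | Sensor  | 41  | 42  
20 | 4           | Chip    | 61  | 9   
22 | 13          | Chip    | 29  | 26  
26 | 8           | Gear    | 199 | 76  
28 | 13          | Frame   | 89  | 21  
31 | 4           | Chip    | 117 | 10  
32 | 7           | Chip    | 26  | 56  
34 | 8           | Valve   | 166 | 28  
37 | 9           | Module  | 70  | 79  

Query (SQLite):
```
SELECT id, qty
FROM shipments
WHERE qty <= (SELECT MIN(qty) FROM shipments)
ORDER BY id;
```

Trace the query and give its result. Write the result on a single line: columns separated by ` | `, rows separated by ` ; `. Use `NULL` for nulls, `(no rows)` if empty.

Scalar subquery: MIN(qty) over all shipments rows = 14.
Keep rows where qty <= that value.

6 | 14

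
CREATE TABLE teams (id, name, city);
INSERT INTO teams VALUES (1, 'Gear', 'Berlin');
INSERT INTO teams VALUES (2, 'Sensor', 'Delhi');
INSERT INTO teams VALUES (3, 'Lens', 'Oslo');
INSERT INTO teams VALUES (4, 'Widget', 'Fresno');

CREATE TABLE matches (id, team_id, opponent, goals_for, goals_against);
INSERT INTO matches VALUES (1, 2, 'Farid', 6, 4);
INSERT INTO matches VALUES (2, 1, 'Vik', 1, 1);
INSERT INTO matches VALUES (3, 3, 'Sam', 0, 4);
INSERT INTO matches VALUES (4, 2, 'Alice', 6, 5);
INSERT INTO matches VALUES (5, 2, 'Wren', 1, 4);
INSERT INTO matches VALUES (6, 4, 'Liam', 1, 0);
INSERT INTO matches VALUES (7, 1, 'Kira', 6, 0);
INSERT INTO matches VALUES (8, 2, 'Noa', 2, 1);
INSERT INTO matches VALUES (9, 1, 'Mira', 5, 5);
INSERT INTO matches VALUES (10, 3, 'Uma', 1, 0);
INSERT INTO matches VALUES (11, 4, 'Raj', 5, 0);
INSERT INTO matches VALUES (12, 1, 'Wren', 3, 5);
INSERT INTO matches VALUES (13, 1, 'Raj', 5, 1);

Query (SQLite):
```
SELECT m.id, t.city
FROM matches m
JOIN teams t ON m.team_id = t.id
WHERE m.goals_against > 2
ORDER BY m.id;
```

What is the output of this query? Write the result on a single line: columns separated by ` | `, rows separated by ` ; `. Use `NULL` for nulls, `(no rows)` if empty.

1 | Delhi ; 3 | Oslo ; 4 | Delhi ; 5 | Delhi ; 9 | Berlin ; 12 | Berlin

Each matches row matches the teams row where team_id = teams.id.
Then keep rows with m.goals_against > 2.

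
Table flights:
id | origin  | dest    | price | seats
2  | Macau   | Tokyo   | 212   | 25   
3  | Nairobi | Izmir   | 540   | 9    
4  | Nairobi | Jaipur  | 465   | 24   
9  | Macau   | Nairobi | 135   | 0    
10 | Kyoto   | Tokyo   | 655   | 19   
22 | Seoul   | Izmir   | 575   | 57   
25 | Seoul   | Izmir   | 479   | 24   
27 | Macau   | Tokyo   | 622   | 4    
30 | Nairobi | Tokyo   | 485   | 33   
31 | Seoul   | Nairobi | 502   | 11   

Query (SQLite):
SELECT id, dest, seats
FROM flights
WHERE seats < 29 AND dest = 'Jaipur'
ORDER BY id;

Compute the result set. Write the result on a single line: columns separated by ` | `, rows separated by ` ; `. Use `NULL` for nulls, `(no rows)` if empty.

seats < 29: ids {2, 3, 4, 9, 10, 25, 27, 31}
dest = 'Jaipur': ids {4}
Combine with AND.

4 | Jaipur | 24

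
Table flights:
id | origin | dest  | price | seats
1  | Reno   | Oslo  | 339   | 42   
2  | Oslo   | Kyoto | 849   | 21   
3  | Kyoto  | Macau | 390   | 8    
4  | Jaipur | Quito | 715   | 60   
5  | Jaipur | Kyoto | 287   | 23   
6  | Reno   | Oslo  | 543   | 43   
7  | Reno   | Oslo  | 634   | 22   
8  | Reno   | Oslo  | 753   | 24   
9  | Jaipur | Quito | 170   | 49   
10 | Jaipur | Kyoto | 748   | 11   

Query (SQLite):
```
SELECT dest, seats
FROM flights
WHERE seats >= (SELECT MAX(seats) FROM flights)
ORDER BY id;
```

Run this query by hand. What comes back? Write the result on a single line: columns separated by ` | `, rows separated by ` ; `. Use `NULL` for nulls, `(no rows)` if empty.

Quito | 60

Scalar subquery: MAX(seats) over all flights rows = 60.
Keep rows where seats >= that value.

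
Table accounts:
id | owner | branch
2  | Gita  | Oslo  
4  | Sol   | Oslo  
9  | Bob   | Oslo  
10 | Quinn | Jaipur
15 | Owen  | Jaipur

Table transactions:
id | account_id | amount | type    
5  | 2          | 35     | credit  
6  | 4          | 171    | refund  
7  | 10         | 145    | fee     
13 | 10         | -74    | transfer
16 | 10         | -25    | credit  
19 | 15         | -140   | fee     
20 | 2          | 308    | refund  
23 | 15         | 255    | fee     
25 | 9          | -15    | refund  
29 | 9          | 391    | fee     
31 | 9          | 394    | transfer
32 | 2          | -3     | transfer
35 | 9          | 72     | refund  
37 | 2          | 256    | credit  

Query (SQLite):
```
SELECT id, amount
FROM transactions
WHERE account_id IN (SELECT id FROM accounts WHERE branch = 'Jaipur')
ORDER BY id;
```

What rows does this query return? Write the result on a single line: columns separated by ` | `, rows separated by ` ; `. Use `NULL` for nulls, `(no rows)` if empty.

7 | 145 ; 13 | -74 ; 16 | -25 ; 19 | -140 ; 23 | 255

Inner query: accounts.id where branch = 'Jaipur'.
Outer: keep transactions rows whose account_id is in that set.
Inner query → {10, 15}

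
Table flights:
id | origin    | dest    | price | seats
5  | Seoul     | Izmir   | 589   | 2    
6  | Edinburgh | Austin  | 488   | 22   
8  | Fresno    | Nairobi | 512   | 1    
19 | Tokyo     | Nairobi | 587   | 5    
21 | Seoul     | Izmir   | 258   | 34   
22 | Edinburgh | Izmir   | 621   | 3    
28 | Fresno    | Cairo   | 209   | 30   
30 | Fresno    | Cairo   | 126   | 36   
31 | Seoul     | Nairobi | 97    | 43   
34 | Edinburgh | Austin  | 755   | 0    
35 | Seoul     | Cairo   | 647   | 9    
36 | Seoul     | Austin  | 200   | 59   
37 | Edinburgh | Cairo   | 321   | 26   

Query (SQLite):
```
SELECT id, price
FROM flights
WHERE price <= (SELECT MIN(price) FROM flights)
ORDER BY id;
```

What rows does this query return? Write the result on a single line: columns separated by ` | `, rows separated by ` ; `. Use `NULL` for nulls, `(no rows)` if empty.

31 | 97

Scalar subquery: MIN(price) over all flights rows = 97.
Keep rows where price <= that value.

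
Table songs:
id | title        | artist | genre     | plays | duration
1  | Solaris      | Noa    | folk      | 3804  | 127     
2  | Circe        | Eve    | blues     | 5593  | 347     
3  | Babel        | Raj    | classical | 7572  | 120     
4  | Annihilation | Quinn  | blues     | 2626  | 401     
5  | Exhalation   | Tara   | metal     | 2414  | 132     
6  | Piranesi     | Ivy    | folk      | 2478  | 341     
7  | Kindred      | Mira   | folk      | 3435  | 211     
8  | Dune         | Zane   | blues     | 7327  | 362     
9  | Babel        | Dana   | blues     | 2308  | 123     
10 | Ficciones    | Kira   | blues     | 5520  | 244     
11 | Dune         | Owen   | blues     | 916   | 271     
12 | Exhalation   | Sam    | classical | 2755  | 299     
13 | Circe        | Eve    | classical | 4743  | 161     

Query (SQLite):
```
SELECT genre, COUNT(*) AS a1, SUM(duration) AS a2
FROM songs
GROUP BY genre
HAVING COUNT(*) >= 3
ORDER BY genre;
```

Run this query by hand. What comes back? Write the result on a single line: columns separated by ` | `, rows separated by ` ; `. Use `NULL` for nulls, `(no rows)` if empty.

Group songs by genre.
Per group compute: COUNT(*), SUM(duration).
HAVING: drop groups with fewer than 3 rows.
  blues: ids {2, 4, 8, 9, 10, 11} → COUNT(*)=6, SUM(duration)=1748
  classical: ids {3, 12, 13} → COUNT(*)=3, SUM(duration)=580
  folk: ids {1, 6, 7} → COUNT(*)=3, SUM(duration)=679
  metal: ids {5} → COUNT(*)=1, SUM(duration)=132

blues | 6 | 1748 ; classical | 3 | 580 ; folk | 3 | 679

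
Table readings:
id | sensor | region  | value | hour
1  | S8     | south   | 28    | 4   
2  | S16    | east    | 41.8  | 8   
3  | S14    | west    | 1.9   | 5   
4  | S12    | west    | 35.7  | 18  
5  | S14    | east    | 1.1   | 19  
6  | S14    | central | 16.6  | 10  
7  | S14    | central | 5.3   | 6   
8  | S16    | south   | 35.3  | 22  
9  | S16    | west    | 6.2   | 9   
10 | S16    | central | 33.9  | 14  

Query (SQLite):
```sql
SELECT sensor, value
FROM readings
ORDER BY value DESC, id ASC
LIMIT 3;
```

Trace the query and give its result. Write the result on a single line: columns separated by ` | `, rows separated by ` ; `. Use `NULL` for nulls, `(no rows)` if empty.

S16 | 41.8 ; S12 | 35.7 ; S16 | 35.3

Sort by value desc, tiebreak id asc: (41.8, id=2), (35.7, id=4), (35.3, id=8), (33.9, id=10), (28, id=1), (16.6, id=6) …. Take first 3.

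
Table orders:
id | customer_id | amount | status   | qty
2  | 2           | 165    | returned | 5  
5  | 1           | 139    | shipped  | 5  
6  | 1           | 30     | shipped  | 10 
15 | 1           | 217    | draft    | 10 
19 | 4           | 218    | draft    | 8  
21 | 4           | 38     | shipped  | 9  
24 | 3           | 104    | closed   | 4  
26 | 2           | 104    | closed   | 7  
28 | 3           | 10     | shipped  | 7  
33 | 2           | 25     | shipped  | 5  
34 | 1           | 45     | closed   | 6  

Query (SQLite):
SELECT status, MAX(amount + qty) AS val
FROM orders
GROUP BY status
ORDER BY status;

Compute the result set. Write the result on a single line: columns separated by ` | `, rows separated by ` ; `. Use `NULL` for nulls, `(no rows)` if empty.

For each row compute amount + qty.
Group by status; take MAX of the expression per group.
  closed: ids {24, 26, 34} → MAX(amount + qty)=111
  draft: ids {15, 19} → MAX(amount + qty)=227
  returned: ids {2} → MAX(amount + qty)=170
  shipped: ids {5, 6, 21, 28, 33} → MAX(amount + qty)=144

closed | 111 ; draft | 227 ; returned | 170 ; shipped | 144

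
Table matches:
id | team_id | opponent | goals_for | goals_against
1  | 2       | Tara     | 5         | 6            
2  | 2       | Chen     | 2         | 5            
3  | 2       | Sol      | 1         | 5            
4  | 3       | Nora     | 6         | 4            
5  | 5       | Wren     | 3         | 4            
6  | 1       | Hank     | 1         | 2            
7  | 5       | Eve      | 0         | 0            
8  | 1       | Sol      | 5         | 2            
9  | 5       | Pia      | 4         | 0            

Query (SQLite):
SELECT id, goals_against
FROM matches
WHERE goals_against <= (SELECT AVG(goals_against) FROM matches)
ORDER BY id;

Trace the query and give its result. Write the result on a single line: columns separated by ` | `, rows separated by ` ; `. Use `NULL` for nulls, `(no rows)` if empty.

Scalar subquery: AVG(goals_against) over all matches rows = 3.111111 (≈; comparison uses full precision).
Keep rows where goals_against <= that value.

6 | 2 ; 7 | 0 ; 8 | 2 ; 9 | 0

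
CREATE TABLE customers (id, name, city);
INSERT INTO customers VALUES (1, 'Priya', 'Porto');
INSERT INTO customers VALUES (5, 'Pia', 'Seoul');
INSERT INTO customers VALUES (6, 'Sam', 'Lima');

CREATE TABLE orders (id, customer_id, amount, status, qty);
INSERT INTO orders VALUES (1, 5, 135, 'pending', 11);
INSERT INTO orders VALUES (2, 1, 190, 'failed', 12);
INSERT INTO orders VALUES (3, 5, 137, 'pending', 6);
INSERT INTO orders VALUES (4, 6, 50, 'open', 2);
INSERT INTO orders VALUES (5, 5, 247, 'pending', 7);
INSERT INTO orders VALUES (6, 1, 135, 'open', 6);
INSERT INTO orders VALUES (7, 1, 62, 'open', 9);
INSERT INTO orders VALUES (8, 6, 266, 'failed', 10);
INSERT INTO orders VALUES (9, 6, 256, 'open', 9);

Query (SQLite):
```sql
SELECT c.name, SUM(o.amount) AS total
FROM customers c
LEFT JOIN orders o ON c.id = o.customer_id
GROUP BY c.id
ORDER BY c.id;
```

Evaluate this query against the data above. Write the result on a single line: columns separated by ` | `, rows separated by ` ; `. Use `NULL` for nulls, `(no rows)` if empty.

Priya | 387 ; Pia | 519 ; Sam | 572

LEFT JOIN keeps every customers row; unmatched ones get NULL for orders columns.
Group by customers.id and compute SUM(o.amount). SUM over an all-NULL group is NULL.
  1: ids {2, 6, 7} → SUM(o.amount)=387
  5: ids {1, 3, 5} → SUM(o.amount)=519
  6: ids {4, 8, 9} → SUM(o.amount)=572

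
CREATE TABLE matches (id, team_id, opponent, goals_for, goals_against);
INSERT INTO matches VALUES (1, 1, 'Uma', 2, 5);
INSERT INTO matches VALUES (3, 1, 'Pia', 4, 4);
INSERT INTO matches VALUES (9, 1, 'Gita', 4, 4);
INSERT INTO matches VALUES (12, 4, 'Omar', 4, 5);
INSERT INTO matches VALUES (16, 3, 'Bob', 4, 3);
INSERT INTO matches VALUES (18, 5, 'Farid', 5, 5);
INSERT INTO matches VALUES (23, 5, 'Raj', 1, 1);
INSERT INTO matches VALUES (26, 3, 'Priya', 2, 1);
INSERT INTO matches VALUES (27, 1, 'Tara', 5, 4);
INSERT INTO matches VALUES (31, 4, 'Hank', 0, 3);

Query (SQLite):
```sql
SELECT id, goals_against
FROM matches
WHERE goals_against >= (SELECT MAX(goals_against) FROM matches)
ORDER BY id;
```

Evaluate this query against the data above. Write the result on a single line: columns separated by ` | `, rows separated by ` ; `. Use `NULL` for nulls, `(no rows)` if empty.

1 | 5 ; 12 | 5 ; 18 | 5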